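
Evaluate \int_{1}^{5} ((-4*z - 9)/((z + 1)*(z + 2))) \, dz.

-6*log(3) + log(7)

Factor the denominator: z**2 + 3*z + 2 = (z + 2)(z + 1).
Partial fractions: (-4*z - 9)/((z + 1)*(z + 2)) = 1/(z + 2) - 5/(z + 1).
An antiderivative is F(z) = -5*log(z + 1) + log(z + 2).
Then F(5) - F(1) = (-5*log(3) - 5*log(2) + log(7)) - (log(3/32)) = -6*log(3) + log(7).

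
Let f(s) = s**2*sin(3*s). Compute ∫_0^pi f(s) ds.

-4/27 + pi**2/3

Integrate by parts twice (u = s^2, dv = sin(3*s) ds).
An antiderivative is F(s) = -s**2*cos(3*s)/3 + 2*s*sin(3*s)/9 + 2*cos(3*s)/27.
Then F(pi) - F(0) = (-2/27 + pi**2/3) - (2/27) = -4/27 + pi**2/3.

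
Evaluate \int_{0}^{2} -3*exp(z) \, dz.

3 - 3*exp(2)

An antiderivative is F(z) = -3*exp(z).
Then F(2) - F(0) = (-3*exp(2)) - (-3) = 3 - 3*exp(2).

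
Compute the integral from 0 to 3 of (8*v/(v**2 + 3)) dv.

8*log(2)

Let u = v**2 + 3, so du = 2*v dv. When v = 0, u = 3; when v = 3, u = 12.
The integral becomes 4·∫ 1/u du from 3 to 12, with antiderivative 4*log(u).
Back in v: F(v) = 4*log(v**2 + 3).
Then F(3) - F(0) = (4*log(3) + 8*log(2)) - (log(81)) = 8*log(2).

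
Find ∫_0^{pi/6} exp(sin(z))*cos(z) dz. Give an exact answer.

Let u = sin(z), so du = cos(z) dz. When z = 0, u = 0; when z = pi/6, u = 1/2.
The integral becomes ∫ exp(u) du from 0 to 1/2, with antiderivative exp(u).
Back in z: F(z) = exp(sin(z)).
Then F(pi/6) - F(0) = (exp(1/2)) - (1) = -1 + exp(1/2).

-1 + exp(1/2)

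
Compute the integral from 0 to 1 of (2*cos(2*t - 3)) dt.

-sin(1) + sin(3)

Let u = 2*t - 3, so du = 2 dt. When t = 0, u = -3; when t = 1, u = -1.
The integral becomes ∫ cos(u) du from -3 to -1, with antiderivative sin(u).
Back in t: F(t) = sin(2*t - 3).
Then F(1) - F(0) = (-sin(1)) - (-sin(3)) = -sin(1) + sin(3).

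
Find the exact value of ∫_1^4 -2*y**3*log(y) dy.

255/8 - 256*log(2)

Integrate by parts once (u = ln y, dv = -2*y**3 dy).
An antiderivative is F(y) = -y**4*(4*log(y) - 1)/8.
Then F(4) - F(1) = (32 - 256*log(2)) - (1/8) = 255/8 - 256*log(2).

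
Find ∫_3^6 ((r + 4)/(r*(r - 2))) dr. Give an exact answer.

Factor the denominator: r**2 - 2*r = r(r - 2).
Partial fractions: (r + 4)/(r*(r - 2)) = -2/r + 3/(r - 2).
An antiderivative is F(r) = -2*log(r) + 3*log(r - 2).
Then F(6) - F(3) = (log(16/9)) - (-log(9)) = log(16).

log(16)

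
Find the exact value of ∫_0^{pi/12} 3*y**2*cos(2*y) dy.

-3/8 + pi**2/192 + sqrt(3)*pi/16

Integrate by parts twice (u = y^2, dv = 3*cos(2*y) dy).
An antiderivative is F(y) = 3*y**2*sin(2*y)/2 + 3*y*cos(2*y)/2 - 3*sin(2*y)/4.
Then F(pi/12) - F(0) = (-3/8 + pi**2/192 + sqrt(3)*pi/16) - (0) = -3/8 + pi**2/192 + sqrt(3)*pi/16.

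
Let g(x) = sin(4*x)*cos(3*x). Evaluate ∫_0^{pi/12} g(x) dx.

-3*sqrt(6)/28 - sqrt(2)/7 + 4/7

Use the identity sin(4*x)cos(3*x) = [sin(7*x) + sin(x)]/2.
An antiderivative is F(x) = -cos(x)/2 - cos(7*x)/14.
Then F(pi/12) - F(0) = (-3*sqrt(6)/28 - sqrt(2)/7) - (-4/7) = -3*sqrt(6)/28 - sqrt(2)/7 + 4/7.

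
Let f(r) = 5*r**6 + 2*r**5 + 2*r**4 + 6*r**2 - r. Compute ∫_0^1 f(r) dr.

By the power rule, an antiderivative is F(r) = 5*r**7/7 + r**6/3 + 2*r**5/5 + 2*r**3 - r**2/2.
Then F(1) - F(0) = (619/210) - (0) = 619/210.

619/210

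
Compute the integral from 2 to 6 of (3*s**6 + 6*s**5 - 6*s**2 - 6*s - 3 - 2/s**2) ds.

By the power rule, an antiderivative is F(s) = 3*s**7/7 + s**6 - 2*s**3 - 3*s**2 - 3*s + 2/s.
Then F(6) - F(2) = (3487489/21) - (601/7) = 3485686/21.

3485686/21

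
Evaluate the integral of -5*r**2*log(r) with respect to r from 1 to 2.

35/9 - 40*log(2)/3

Integrate by parts once (u = ln r, dv = -5*r**2 dr).
An antiderivative is F(r) = -5*r**3*(3*log(r) - 1)/9.
Then F(2) - F(1) = (40/9 - 40*log(2)/3) - (5/9) = 35/9 - 40*log(2)/3.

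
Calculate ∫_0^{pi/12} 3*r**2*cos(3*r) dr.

sqrt(2)*(-32 + pi**2 + 8*pi)/288

Integrate by parts twice (u = r^2, dv = 3*cos(3*r) dr).
An antiderivative is F(r) = r**2*sin(3*r) + 2*r*cos(3*r)/3 - 2*sin(3*r)/9.
Then F(pi/12) - F(0) = (sqrt(2)*(-32 + pi**2 + 8*pi)/288) - (0) = sqrt(2)*(-32 + pi**2 + 8*pi)/288.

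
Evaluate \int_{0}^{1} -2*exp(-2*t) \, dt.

-1 + exp(-2)

An antiderivative is F(t) = exp(-2*t).
Then F(1) - F(0) = (exp(-2)) - (1) = -1 + exp(-2).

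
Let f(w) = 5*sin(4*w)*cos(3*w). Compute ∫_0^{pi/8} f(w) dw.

20/7 - 15*sqrt(sqrt(2) + 2)/14

Use the identity sin(4*w)cos(3*w) = [sin(7*w) + sin(w)]/2.
An antiderivative is F(w) = -5*cos(w)/2 - 5*cos(7*w)/14.
Then F(pi/8) - F(0) = (-15*sqrt(sqrt(2) + 2)/14) - (-20/7) = 20/7 - 15*sqrt(sqrt(2) + 2)/14.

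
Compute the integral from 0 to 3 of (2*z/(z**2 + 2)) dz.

Let u = z**2 + 2, so du = 2*z dz. When z = 0, u = 2; when z = 3, u = 11.
The integral becomes ∫ 1/u du from 2 to 11, with antiderivative log(u).
Back in z: F(z) = log(z**2 + 2).
Then F(3) - F(0) = (log(11)) - (log(2)) = log(11/2).

log(11/2)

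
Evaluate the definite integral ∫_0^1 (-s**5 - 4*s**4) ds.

By the power rule, an antiderivative is F(s) = -s**6/6 - 4*s**5/5.
Then F(1) - F(0) = (-29/30) - (0) = -29/30.

-29/30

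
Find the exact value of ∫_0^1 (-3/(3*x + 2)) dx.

An antiderivative is F(x) = -log(3*x + 2).
Then F(1) - F(0) = (-log(5)) - (-log(2)) = log(2/5).

log(2/5)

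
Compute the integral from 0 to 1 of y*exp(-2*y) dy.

Integrate by parts once (u = y, dv = exp(-2*y) dy).
An antiderivative is F(y) = (-2*y - 1)*exp(-2*y)/4.
Then F(1) - F(0) = (-3*exp(-2)/4) - (-1/4) = (-3 + exp(2))*exp(-2)/4.

(-3 + exp(2))*exp(-2)/4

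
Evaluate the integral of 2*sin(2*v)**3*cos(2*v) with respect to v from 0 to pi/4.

Let u = sin(2*v), so du = 2*cos(2*v) dv. When v = 0, u = 0; when v = pi/4, u = 1.
The integral becomes ∫ u**3 du from 0 to 1, with antiderivative u**4/4.
Back in v: F(v) = sin(2*v)**4/4.
Then F(pi/4) - F(0) = (1/4) - (0) = 1/4.

1/4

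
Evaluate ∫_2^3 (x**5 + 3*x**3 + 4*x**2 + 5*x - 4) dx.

By the power rule, an antiderivative is F(x) = x**6/6 + 3*x**4/4 + 4*x**3/3 + 5*x**2/2 - 4*x.
Then F(3) - F(2) = (915/4) - (106/3) = 2321/12.

2321/12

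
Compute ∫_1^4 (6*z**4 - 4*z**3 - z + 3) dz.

9741/10

By the power rule, an antiderivative is F(z) = 6*z**5/5 - z**4 - z**2/2 + 3*z.
Then F(4) - F(1) = (4884/5) - (27/10) = 9741/10.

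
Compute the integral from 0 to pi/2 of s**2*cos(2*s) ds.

Integrate by parts twice (u = s^2, dv = cos(2*s) ds).
An antiderivative is F(s) = s**2*sin(2*s)/2 + s*cos(2*s)/2 - sin(2*s)/4.
Then F(pi/2) - F(0) = (-pi/4) - (0) = -pi/4.

-pi/4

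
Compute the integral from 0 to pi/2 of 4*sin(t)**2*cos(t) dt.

4/3

Let u = sin(t), so du = cos(t) dt. When t = 0, u = 0; when t = pi/2, u = 1.
The integral becomes 4·∫ u**2 du from 0 to 1, with antiderivative 4*u**3/3.
Back in t: F(t) = 4*sin(t)**3/3.
Then F(pi/2) - F(0) = (4/3) - (0) = 4/3.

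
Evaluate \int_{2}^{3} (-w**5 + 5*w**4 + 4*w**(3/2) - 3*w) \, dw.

By the power rule, an antiderivative is F(w) = -w**6/6 + 8*w**(5/2)/5 + w**5 - 3*w**2/2.
Then F(3) - F(2) = (72*sqrt(3)/5 + 108) - (32*sqrt(2)/5 + 46/3) = -32*sqrt(2)/5 + 72*sqrt(3)/5 + 278/3.

-32*sqrt(2)/5 + 72*sqrt(3)/5 + 278/3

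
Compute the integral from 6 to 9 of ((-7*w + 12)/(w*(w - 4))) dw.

Factor the denominator: w**2 - 4*w = w(w - 4).
Partial fractions: (-7*w + 12)/(w*(w - 4)) = -3/w - 4/(w - 4).
An antiderivative is F(w) = -3*log(w) - 4*log(w - 4).
Then F(9) - F(6) = (-6*log(3) - 4*log(5)) - (-7*log(2) - 3*log(3)) = -4*log(5) - 3*log(3) + 7*log(2).

-4*log(5) - 3*log(3) + 7*log(2)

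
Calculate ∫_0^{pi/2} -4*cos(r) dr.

-4

An antiderivative is F(r) = -4*sin(r).
Then F(pi/2) - F(0) = (-4) - (0) = -4.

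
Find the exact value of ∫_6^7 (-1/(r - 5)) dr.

An antiderivative is F(r) = -log(r - 5).
Then F(7) - F(6) = (-log(2)) - (0) = -log(2).

-log(2)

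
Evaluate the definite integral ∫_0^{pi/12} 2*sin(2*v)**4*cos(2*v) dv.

Let u = sin(2*v), so du = 2*cos(2*v) dv. When v = 0, u = 0; when v = pi/12, u = 1/2.
The integral becomes ∫ u**4 du from 0 to 1/2, with antiderivative u**5/5.
Back in v: F(v) = sin(2*v)**5/5.
Then F(pi/12) - F(0) = (1/160) - (0) = 1/160.

1/160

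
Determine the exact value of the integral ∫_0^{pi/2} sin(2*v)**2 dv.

pi/4

Use the identity sin^2(2*v) = (1 - cos(4*v))/2.
An antiderivative is F(v) = v/2 - sin(4*v)/8.
Then F(pi/2) - F(0) = (pi/4) - (0) = pi/4.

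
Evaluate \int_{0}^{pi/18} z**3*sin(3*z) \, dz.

Integrate by parts 3 times (u = z^3, dv = sin(3*z) dz).
An antiderivative is F(z) = -z**3*cos(3*z)/3 + z**2*sin(3*z)/3 + 2*z*cos(3*z)/9 - 2*sin(3*z)/27.
Then F(pi/18) - F(0) = (-1/27 - sqrt(3)*pi**3/34992 + pi**2/1944 + sqrt(3)*pi/162) - (0) = -1/27 - sqrt(3)*pi**3/34992 + pi**2/1944 + sqrt(3)*pi/162.

-1/27 - sqrt(3)*pi**3/34992 + pi**2/1944 + sqrt(3)*pi/162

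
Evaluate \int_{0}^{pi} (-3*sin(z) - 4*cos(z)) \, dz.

An antiderivative is F(z) = -4*sin(z) + 3*cos(z).
Then F(pi) - F(0) = (-3) - (3) = -6.

-6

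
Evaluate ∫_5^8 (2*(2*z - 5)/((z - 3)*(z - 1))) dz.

-7*log(2) + log(5) + 3*log(7)

Factor the denominator: z**2 - 4*z + 3 = (z - 1)(z - 3).
Partial fractions: 2*(2*z - 5)/((z - 3)*(z - 1)) = 3/(z - 1) + 1/(z - 3).
An antiderivative is F(z) = log(z - 3) + 3*log(z - 1).
Then F(8) - F(5) = (log(5) + 3*log(7)) - (7*log(2)) = -7*log(2) + log(5) + 3*log(7).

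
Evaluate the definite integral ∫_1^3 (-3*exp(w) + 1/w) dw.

An antiderivative is F(w) = -3*exp(w) + log(w).
Then F(3) - F(1) = (-3*exp(3) + log(3)) - (-3*exp(1)) = -3*exp(3) + log(3) + 3*exp(1).

-3*exp(3) + log(3) + 3*exp(1)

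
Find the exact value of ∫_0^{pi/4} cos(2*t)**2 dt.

Use the identity cos^2(2*t) = (1 + cos(4*t))/2.
An antiderivative is F(t) = t/2 + sin(4*t)/8.
Then F(pi/4) - F(0) = (pi/8) - (0) = pi/8.

pi/8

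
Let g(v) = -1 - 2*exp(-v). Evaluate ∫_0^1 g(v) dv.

-3 + 2*exp(-1)

An antiderivative is F(v) = -v + 2*exp(-v).
Then F(1) - F(0) = (-1 + 2*exp(-1)) - (2) = -3 + 2*exp(-1).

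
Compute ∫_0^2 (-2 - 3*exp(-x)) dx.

-7 + 3*exp(-2)

An antiderivative is F(x) = -2*x + 3*exp(-x).
Then F(2) - F(0) = (-4 + 3*exp(-2)) - (3) = -7 + 3*exp(-2).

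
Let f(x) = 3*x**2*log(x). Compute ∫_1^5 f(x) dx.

Integrate by parts once (u = ln x, dv = 3*x**2 dx).
An antiderivative is F(x) = x**3*(3*log(x) - 1)/3.
Then F(5) - F(1) = (-125/3 + 125*log(5)) - (-1/3) = -124/3 + 125*log(5).

-124/3 + 125*log(5)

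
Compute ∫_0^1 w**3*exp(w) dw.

Integrate by parts 3 times (u = w^3, dv = exp(w) dw).
An antiderivative is F(w) = (w**3 - 3*w**2 + 6*w - 6)*exp(w).
Then F(1) - F(0) = (-2*E) - (-6) = 6 - 2*E.

6 - 2*E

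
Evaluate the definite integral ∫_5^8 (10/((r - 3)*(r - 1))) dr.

-5*log(7) + 5*log(2) + 5*log(5)

Factor the denominator: r**2 - 4*r + 3 = (r - 1)(r - 3).
Partial fractions: 10/((r - 3)*(r - 1)) = -5/(r - 1) + 5/(r - 3).
An antiderivative is F(r) = 5*log(r - 3) - 5*log(r - 1).
Then F(8) - F(5) = (-5*log(7) + 5*log(5)) - (-log(32)) = -5*log(7) + 5*log(2) + 5*log(5).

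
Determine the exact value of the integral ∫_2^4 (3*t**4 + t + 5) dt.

3056/5

By the power rule, an antiderivative is F(t) = 3*t**5/5 + t**2/2 + 5*t.
Then F(4) - F(2) = (3212/5) - (156/5) = 3056/5.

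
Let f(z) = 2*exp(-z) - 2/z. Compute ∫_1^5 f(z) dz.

-2*log(5) - 2*exp(-5) + 2*exp(-1)

An antiderivative is F(z) = -2*log(z) - 2*exp(-z).
Then F(5) - F(1) = (-2*log(5) - 2*exp(-5)) - (-2*exp(-1)) = -2*log(5) - 2*exp(-5) + 2*exp(-1).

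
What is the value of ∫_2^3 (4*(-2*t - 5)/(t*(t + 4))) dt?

-3*log(7) - 2*log(3) + 8*log(2)

Factor the denominator: t**2 + 4*t = (t + 4)t.
Partial fractions: 4*(-2*t - 5)/(t*(t + 4)) = -3/(t + 4) - 5/t.
An antiderivative is F(t) = -5*log(t) - 3*log(t + 4).
Then F(3) - F(2) = (-3*log(7) - 5*log(3)) - (-8*log(2) - 3*log(3)) = -3*log(7) - 2*log(3) + 8*log(2).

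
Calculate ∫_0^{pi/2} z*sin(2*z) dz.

Integrate by parts once (u = z, dv = sin(2*z) dz).
An antiderivative is F(z) = -z*cos(2*z)/2 + sin(2*z)/4.
Then F(pi/2) - F(0) = (pi/4) - (0) = pi/4.

pi/4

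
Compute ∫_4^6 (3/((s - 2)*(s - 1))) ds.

Factor the denominator: s**2 - 3*s + 2 = (s - 1)(s - 2).
Partial fractions: 3/((s - 2)*(s - 1)) = -3/(s - 1) + 3/(s - 2).
An antiderivative is F(s) = 3*log(s - 2) - 3*log(s - 1).
Then F(6) - F(4) = (-3*log(5) + 6*log(2)) - (log(8/27)) = -3*log(5) + 3*log(2) + 3*log(3).

-3*log(5) + 3*log(2) + 3*log(3)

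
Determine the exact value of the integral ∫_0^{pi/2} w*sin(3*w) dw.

-1/9

Integrate by parts once (u = w, dv = sin(3*w) dw).
An antiderivative is F(w) = -w*cos(3*w)/3 + sin(3*w)/9.
Then F(pi/2) - F(0) = (-1/9) - (0) = -1/9.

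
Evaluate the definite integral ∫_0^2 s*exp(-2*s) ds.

Integrate by parts once (u = s, dv = exp(-2*s) ds).
An antiderivative is F(s) = (-2*s - 1)*exp(-2*s)/4.
Then F(2) - F(0) = (-5*exp(-4)/4) - (-1/4) = (-5 + exp(4))*exp(-4)/4.

(-5 + exp(4))*exp(-4)/4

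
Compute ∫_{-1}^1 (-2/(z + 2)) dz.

-log(9)

An antiderivative is F(z) = -2*log(z + 2).
Then F(1) - F(-1) = (-log(9)) - (0) = -log(9).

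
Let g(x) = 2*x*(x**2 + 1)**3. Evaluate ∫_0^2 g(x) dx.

156

Let u = x**2 + 1, so du = 2*x dx. When x = 0, u = 1; when x = 2, u = 5.
The integral becomes ∫ u**3 du from 1 to 5, with antiderivative u**4/4.
Back in x: F(x) = (x**2 + 1)**4/4.
Then F(2) - F(0) = (625/4) - (1/4) = 156.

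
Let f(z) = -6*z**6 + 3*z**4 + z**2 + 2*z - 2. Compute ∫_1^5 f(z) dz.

-6828328/105

By the power rule, an antiderivative is F(z) = -6*z**7/7 + 3*z**5/5 + z**3/3 + z**2 - 2*z.
Then F(5) - F(1) = (-1365685/21) - (-97/105) = -6828328/105.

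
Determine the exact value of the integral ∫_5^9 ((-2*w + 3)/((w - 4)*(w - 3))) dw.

-5*log(5) + 3*log(3)

Factor the denominator: w**2 - 7*w + 12 = (w - 3)(w - 4).
Partial fractions: (-2*w + 3)/((w - 4)*(w - 3)) = 3/(w - 3) - 5/(w - 4).
An antiderivative is F(w) = -5*log(w - 4) + 3*log(w - 3).
Then F(9) - F(5) = (-5*log(5) + 3*log(2) + 3*log(3)) - (log(8)) = -5*log(5) + 3*log(3).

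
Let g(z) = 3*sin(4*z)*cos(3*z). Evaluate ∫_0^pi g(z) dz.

24/7

Use the identity sin(4*z)cos(3*z) = [sin(7*z) + sin(z)]/2.
An antiderivative is F(z) = -3*cos(z)/2 - 3*cos(7*z)/14.
Then F(pi) - F(0) = (12/7) - (-12/7) = 24/7.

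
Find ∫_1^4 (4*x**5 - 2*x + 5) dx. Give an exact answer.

By the power rule, an antiderivative is F(x) = 2*x**6/3 - x**2 + 5*x.
Then F(4) - F(1) = (8204/3) - (14/3) = 2730.

2730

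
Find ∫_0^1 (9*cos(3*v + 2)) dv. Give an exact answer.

3*sin(5) - 3*sin(2)

Let u = 3*v + 2, so du = 3 dv. When v = 0, u = 2; when v = 1, u = 5.
The integral becomes 3·∫ cos(u) du from 2 to 5, with antiderivative 3*sin(u).
Back in v: F(v) = 3*sin(3*v + 2).
Then F(1) - F(0) = (3*sin(5)) - (3*sin(2)) = 3*sin(5) - 3*sin(2).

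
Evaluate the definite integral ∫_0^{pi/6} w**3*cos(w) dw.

-3*sqrt(3) - pi/2 + pi**3/432 + sqrt(3)*pi**2/24 + 6

Integrate by parts 3 times (u = w^3, dv = cos(w) dw).
An antiderivative is F(w) = w**3*sin(w) + 3*w**2*cos(w) - 6*w*sin(w) - 6*cos(w).
Then F(pi/6) - F(0) = (-3*sqrt(3) - pi/2 + pi**3/432 + sqrt(3)*pi**2/24) - (-6) = -3*sqrt(3) - pi/2 + pi**3/432 + sqrt(3)*pi**2/24 + 6.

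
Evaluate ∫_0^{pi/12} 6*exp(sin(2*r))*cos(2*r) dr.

-3 + 3*exp(1/2)

Let u = sin(2*r), so du = 2*cos(2*r) dr. When r = 0, u = 0; when r = pi/12, u = 1/2.
The integral becomes 3·∫ exp(u) du from 0 to 1/2, with antiderivative 3*exp(u).
Back in r: F(r) = 3*exp(sin(2*r)).
Then F(pi/12) - F(0) = (3*exp(1/2)) - (3) = -3 + 3*exp(1/2).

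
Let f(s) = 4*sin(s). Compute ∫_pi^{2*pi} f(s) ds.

-8

An antiderivative is F(s) = -4*cos(s).
Then F(2*pi) - F(pi) = (-4) - (4) = -8.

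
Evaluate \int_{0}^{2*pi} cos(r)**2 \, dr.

pi

Use the identity cos^2(r) = (1 + cos(2*r))/2.
An antiderivative is F(r) = r/2 + sin(2*r)/4.
Then F(2*pi) - F(0) = (pi) - (0) = pi.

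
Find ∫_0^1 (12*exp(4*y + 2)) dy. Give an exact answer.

-3*(1 - exp(4))*exp(2)

Let u = 4*y + 2, so du = 4 dy. When y = 0, u = 2; when y = 1, u = 6.
The integral becomes 3·∫ exp(u) du from 2 to 6, with antiderivative 3*exp(u).
Back in y: F(y) = 3*exp(4*y + 2).
Then F(1) - F(0) = (3*exp(6)) - (3*exp(2)) = -3*(1 - exp(4))*exp(2).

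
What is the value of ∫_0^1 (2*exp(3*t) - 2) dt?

An antiderivative is F(t) = 2*exp(3*t)/3 - 2*t.
Then F(1) - F(0) = (-2 + 2*exp(3)/3) - (2/3) = -8/3 + 2*exp(3)/3.

-8/3 + 2*exp(3)/3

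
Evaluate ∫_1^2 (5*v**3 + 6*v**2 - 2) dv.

By the power rule, an antiderivative is F(v) = 5*v**4/4 + 2*v**3 - 2*v.
Then F(2) - F(1) = (32) - (5/4) = 123/4.

123/4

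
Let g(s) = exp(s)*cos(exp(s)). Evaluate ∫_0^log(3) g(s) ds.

Let u = exp(s), so du = exp(s) ds. When s = 0, u = 1; when s = log(3), u = 3.
The integral becomes ∫ cos(u) du from 1 to 3, with antiderivative sin(u).
Back in s: F(s) = sin(exp(s)).
Then F(log(3)) - F(0) = (sin(3)) - (sin(1)) = -sin(1) + sin(3).

-sin(1) + sin(3)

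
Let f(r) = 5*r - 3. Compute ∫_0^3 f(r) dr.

27/2

By the power rule, an antiderivative is F(r) = 5*r**2/2 - 3*r.
Then F(3) - F(0) = (27/2) - (0) = 27/2.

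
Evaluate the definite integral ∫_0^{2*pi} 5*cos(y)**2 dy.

Use the identity cos^2(y) = (1 + cos(2*y))/2.
An antiderivative is F(y) = 5*y/2 + 5*sin(2*y)/4.
Then F(2*pi) - F(0) = (5*pi) - (0) = 5*pi.

5*pi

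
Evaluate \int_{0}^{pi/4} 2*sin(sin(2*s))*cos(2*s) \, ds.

1 - cos(1)

Let u = sin(2*s), so du = 2*cos(2*s) ds. When s = 0, u = 0; when s = pi/4, u = 1.
The integral becomes ∫ sin(u) du from 0 to 1, with antiderivative -cos(u).
Back in s: F(s) = -cos(sin(2*s)).
Then F(pi/4) - F(0) = (-cos(1)) - (-1) = 1 - cos(1).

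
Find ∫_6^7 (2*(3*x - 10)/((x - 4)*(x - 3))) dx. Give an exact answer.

Factor the denominator: x**2 - 7*x + 12 = (x - 3)(x - 4).
Partial fractions: 2*(3*x - 10)/((x - 4)*(x - 3)) = 2/(x - 3) + 4/(x - 4).
An antiderivative is F(x) = 4*log(x - 4) + 2*log(x - 3).
Then F(7) - F(6) = (4*log(2) + 4*log(3)) - (2*log(3) + 4*log(2)) = log(9).

log(9)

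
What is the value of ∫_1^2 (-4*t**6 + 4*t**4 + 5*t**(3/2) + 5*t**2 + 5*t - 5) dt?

-7477/210 + 8*sqrt(2)

By the power rule, an antiderivative is F(t) = -4*t**7/7 + 2*t**(5/2) + 4*t**5/5 + 5*t**3/3 + 5*t**2/2 - 5*t.
Then F(2) - F(1) = (-3592/105 + 8*sqrt(2)) - (293/210) = -7477/210 + 8*sqrt(2).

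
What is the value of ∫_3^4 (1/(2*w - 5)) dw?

log(3)/2

An antiderivative is F(w) = log(2*w - 5)/2.
Then F(4) - F(3) = (log(3)/2) - (0) = log(3)/2.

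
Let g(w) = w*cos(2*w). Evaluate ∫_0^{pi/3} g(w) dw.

-3/8 + sqrt(3)*pi/12

Integrate by parts once (u = w, dv = cos(2*w) dw).
An antiderivative is F(w) = w*sin(2*w)/2 + cos(2*w)/4.
Then F(pi/3) - F(0) = (-1/8 + sqrt(3)*pi/12) - (1/4) = -3/8 + sqrt(3)*pi/12.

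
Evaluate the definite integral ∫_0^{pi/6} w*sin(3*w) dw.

1/9

Integrate by parts once (u = w, dv = sin(3*w) dw).
An antiderivative is F(w) = -w*cos(3*w)/3 + sin(3*w)/9.
Then F(pi/6) - F(0) = (1/9) - (0) = 1/9.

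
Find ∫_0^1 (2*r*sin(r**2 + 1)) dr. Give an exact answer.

-cos(2) + cos(1)

Let u = r**2 + 1, so du = 2*r dr. When r = 0, u = 1; when r = 1, u = 2.
The integral becomes ∫ sin(u) du from 1 to 2, with antiderivative -cos(u).
Back in r: F(r) = -cos(r**2 + 1).
Then F(1) - F(0) = (-cos(2)) - (-cos(1)) = -cos(2) + cos(1).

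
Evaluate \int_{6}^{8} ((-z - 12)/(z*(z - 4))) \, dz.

Factor the denominator: z**2 - 4*z = z(z - 4).
Partial fractions: (-z - 12)/(z*(z - 4)) = 3/z - 4/(z - 4).
An antiderivative is F(z) = 3*log(z) - 4*log(z - 4).
Then F(8) - F(6) = (log(2)) - (log(27/2)) = log(4/27).

log(4/27)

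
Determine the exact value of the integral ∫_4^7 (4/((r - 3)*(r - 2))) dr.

Factor the denominator: r**2 - 5*r + 6 = (r - 2)(r - 3).
Partial fractions: 4/((r - 3)*(r - 2)) = -4/(r - 2) + 4/(r - 3).
An antiderivative is F(r) = 4*log(r - 3) - 4*log(r - 2).
Then F(7) - F(4) = (-4*log(5) + 8*log(2)) - (-log(16)) = -4*log(5) + 12*log(2).

-4*log(5) + 12*log(2)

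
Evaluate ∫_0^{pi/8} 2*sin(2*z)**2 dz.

-1/4 + pi/8

Use the identity sin^2(2*z) = (1 - cos(4*z))/2.
An antiderivative is F(z) = z - sin(4*z)/4.
Then F(pi/8) - F(0) = (-1/4 + pi/8) - (0) = -1/4 + pi/8.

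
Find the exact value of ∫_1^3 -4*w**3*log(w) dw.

Integrate by parts once (u = ln w, dv = -4*w**3 dw).
An antiderivative is F(w) = -w**4*(4*log(w) - 1)/4.
Then F(3) - F(1) = (81/4 - 81*log(3)) - (1/4) = 20 - 81*log(3).

20 - 81*log(3)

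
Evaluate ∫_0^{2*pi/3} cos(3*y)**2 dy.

pi/3

Use the identity cos^2(3*y) = (1 + cos(6*y))/2.
An antiderivative is F(y) = y/2 + sin(6*y)/12.
Then F(2*pi/3) - F(0) = (pi/3) - (0) = pi/3.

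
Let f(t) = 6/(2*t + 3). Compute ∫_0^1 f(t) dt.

Let u = 2*t + 3, so du = 2 dt. When t = 0, u = 3; when t = 1, u = 5.
The integral becomes 3·∫ 1/u du from 3 to 5, with antiderivative 3*log(u).
Back in t: F(t) = 3*log(2*t + 3).
Then F(1) - F(0) = (3*log(5)) - (log(27)) = -3*log(3) + 3*log(5).

-3*log(3) + 3*log(5)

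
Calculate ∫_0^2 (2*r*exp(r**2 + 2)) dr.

Let u = r**2 + 2, so du = 2*r dr. When r = 0, u = 2; when r = 2, u = 6.
The integral becomes ∫ exp(u) du from 2 to 6, with antiderivative exp(u).
Back in r: F(r) = exp(r**2 + 2).
Then F(2) - F(0) = (exp(6)) - (exp(2)) = -exp(2) + exp(6).

-exp(2) + exp(6)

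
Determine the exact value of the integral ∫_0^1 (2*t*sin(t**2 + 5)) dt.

-cos(6) + cos(5)

Let u = t**2 + 5, so du = 2*t dt. When t = 0, u = 5; when t = 1, u = 6.
The integral becomes ∫ sin(u) du from 5 to 6, with antiderivative -cos(u).
Back in t: F(t) = -cos(t**2 + 5).
Then F(1) - F(0) = (-cos(6)) - (-cos(5)) = -cos(6) + cos(5).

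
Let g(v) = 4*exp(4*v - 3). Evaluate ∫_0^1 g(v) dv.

-(1 - exp(4))*exp(-3)

Let u = 4*v - 3, so du = 4 dv. When v = 0, u = -3; when v = 1, u = 1.
The integral becomes ∫ exp(u) du from -3 to 1, with antiderivative exp(u).
Back in v: F(v) = exp(4*v - 3).
Then F(1) - F(0) = (exp(1)) - (exp(-3)) = -(1 - exp(4))*exp(-3).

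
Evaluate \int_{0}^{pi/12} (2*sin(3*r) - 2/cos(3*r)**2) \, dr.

An antiderivative is F(r) = -2*cos(3*r)/3 - 2*tan(3*r)/3.
Then F(pi/12) - F(0) = (-2/3 - sqrt(2)/3) - (-2/3) = -sqrt(2)/3.

-sqrt(2)/3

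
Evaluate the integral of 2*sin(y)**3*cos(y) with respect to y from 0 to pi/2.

Let u = sin(y), so du = cos(y) dy. When y = 0, u = 0; when y = pi/2, u = 1.
The integral becomes 2·∫ u**3 du from 0 to 1, with antiderivative u**4/2.
Back in y: F(y) = sin(y)**4/2.
Then F(pi/2) - F(0) = (1/2) - (0) = 1/2.

1/2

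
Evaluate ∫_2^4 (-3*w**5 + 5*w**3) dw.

By the power rule, an antiderivative is F(w) = -w**6/2 + 5*w**4/4.
Then F(4) - F(2) = (-1728) - (-12) = -1716.

-1716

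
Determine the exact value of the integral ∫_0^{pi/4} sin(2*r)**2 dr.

pi/8

Use the identity sin^2(2*r) = (1 - cos(4*r))/2.
An antiderivative is F(r) = r/2 - sin(4*r)/8.
Then F(pi/4) - F(0) = (pi/8) - (0) = pi/8.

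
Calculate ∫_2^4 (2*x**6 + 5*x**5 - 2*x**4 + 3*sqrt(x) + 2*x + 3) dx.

267462/35 - 4*sqrt(2)

By the power rule, an antiderivative is F(x) = 2*x**7/7 + 5*x**6/6 - 2*x**5/5 + 2*x**(3/2) + x**2 + 3*x.
Then F(4) - F(2) = (811532/105) - (4*sqrt(2) + 9146/105) = 267462/35 - 4*sqrt(2).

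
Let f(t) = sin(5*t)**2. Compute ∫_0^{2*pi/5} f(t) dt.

Use the identity sin^2(5*t) = (1 - cos(10*t))/2.
An antiderivative is F(t) = t/2 - sin(10*t)/20.
Then F(2*pi/5) - F(0) = (pi/5) - (0) = pi/5.

pi/5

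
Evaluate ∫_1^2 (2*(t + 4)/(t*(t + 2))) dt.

log(9)

Factor the denominator: t**2 + 2*t = (t + 2)t.
Partial fractions: 2*(t + 4)/(t*(t + 2)) = -2/(t + 2) + 4/t.
An antiderivative is F(t) = 4*log(t) - 2*log(t + 2).
Then F(2) - F(1) = (0) - (-log(9)) = log(9).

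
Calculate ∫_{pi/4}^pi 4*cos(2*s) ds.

An antiderivative is F(s) = 2*sin(2*s).
Then F(pi) - F(pi/4) = (0) - (2) = -2.

-2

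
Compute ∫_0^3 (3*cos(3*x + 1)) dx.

Let u = 3*x + 1, so du = 3 dx. When x = 0, u = 1; when x = 3, u = 10.
The integral becomes ∫ cos(u) du from 1 to 10, with antiderivative sin(u).
Back in x: F(x) = sin(3*x + 1).
Then F(3) - F(0) = (sin(10)) - (sin(1)) = -sin(1) + sin(10).

-sin(1) + sin(10)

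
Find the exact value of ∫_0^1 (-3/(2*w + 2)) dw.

An antiderivative is F(w) = -3*log(2*w + 2)/2.
Then F(1) - F(0) = (-log(8)) - (-3*log(2)/2) = -3*log(2)/2.

-3*log(2)/2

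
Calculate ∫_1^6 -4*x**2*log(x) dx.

-288*log(3) - 288*log(2) + 860/9

Integrate by parts once (u = ln x, dv = -4*x**2 dx).
An antiderivative is F(x) = -4*x**3*(3*log(x) - 1)/9.
Then F(6) - F(1) = (-288*log(3) - 288*log(2) + 96) - (4/9) = -288*log(3) - 288*log(2) + 860/9.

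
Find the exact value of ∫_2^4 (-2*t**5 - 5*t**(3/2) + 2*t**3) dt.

By the power rule, an antiderivative is F(t) = -t**6/3 - 2*t**(5/2) + t**4/2.
Then F(4) - F(2) = (-3904/3) - (-40/3 - 8*sqrt(2)) = -1288 + 8*sqrt(2).

-1288 + 8*sqrt(2)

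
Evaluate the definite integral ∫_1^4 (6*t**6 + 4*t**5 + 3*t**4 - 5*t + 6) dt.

1215681/70

By the power rule, an antiderivative is F(t) = 6*t**7/7 + 2*t**6/3 + 3*t**5/5 - 5*t**2/2 + 6*t.
Then F(4) - F(1) = (1824112/105) - (1181/210) = 1215681/70.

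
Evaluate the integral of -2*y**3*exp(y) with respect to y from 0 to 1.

Integrate by parts 3 times (u = y^3, dv = -2*exp(y) dy).
An antiderivative is F(y) = (-2*y**3 + 6*y**2 - 12*y + 12)*exp(y).
Then F(1) - F(0) = (4*E) - (12) = -12 + 4*E.

-12 + 4*E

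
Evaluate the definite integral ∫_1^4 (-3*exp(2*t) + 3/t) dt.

An antiderivative is F(t) = -3*exp(2*t)/2 + 3*log(t).
Then F(4) - F(1) = (-3*exp(8)/2 + log(64)) - (-3*exp(2)/2) = -3*exp(8)/2 + log(64) + 3*exp(2)/2.

-3*exp(8)/2 + log(64) + 3*exp(2)/2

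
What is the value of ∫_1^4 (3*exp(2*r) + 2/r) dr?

An antiderivative is F(r) = 3*exp(2*r)/2 + 2*log(r).
Then F(4) - F(1) = (log(16) + 3*exp(8)/2) - (3*exp(2)/2) = -3*exp(2)/2 + log(16) + 3*exp(8)/2.

-3*exp(2)/2 + log(16) + 3*exp(8)/2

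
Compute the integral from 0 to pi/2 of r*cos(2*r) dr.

-1/2

Integrate by parts once (u = r, dv = cos(2*r) dr).
An antiderivative is F(r) = r*sin(2*r)/2 + cos(2*r)/4.
Then F(pi/2) - F(0) = (-1/4) - (1/4) = -1/2.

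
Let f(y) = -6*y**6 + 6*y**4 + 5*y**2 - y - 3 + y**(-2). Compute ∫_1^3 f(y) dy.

-54226/35

By the power rule, an antiderivative is F(y) = -6*y**7/7 + 6*y**5/5 + 5*y**3/3 - y**2/2 - 3*y - 1/y.
Then F(3) - F(1) = (-325879/210) - (-523/210) = -54226/35.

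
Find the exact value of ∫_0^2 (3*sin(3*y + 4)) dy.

cos(4) - cos(10)

Let u = 3*y + 4, so du = 3 dy. When y = 0, u = 4; when y = 2, u = 10.
The integral becomes ∫ sin(u) du from 4 to 10, with antiderivative -cos(u).
Back in y: F(y) = -cos(3*y + 4).
Then F(2) - F(0) = (-cos(10)) - (-cos(4)) = cos(4) - cos(10).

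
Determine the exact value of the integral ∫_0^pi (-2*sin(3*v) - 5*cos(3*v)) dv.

-4/3

An antiderivative is F(v) = -5*sin(3*v)/3 + 2*cos(3*v)/3.
Then F(pi) - F(0) = (-2/3) - (2/3) = -4/3.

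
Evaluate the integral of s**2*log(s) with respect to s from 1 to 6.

Integrate by parts once (u = ln s, dv = s**2 ds).
An antiderivative is F(s) = s**3*(3*log(s) - 1)/9.
Then F(6) - F(1) = (-24 + 72*log(2) + 72*log(3)) - (-1/9) = -215/9 + 72*log(2) + 72*log(3).

-215/9 + 72*log(2) + 72*log(3)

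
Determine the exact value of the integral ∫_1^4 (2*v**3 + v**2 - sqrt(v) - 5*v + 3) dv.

346/3

By the power rule, an antiderivative is F(v) = v**4/2 - 2*v**(3/2)/3 + v**3/3 - 5*v**2/2 + 3*v.
Then F(4) - F(1) = (116) - (2/3) = 346/3.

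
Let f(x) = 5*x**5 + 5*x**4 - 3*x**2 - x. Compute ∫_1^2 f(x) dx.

By the power rule, an antiderivative is F(x) = 5*x**6/6 + x**5 - x**3 - x**2/2.
Then F(2) - F(1) = (226/3) - (1/3) = 75.

75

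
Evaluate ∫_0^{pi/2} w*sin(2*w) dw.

pi/4

Integrate by parts once (u = w, dv = sin(2*w) dw).
An antiderivative is F(w) = -w*cos(2*w)/2 + sin(2*w)/4.
Then F(pi/2) - F(0) = (pi/4) - (0) = pi/4.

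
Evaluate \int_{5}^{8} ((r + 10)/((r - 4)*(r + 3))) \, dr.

Factor the denominator: r**2 - r - 12 = (r + 3)(r - 4).
Partial fractions: (r + 10)/((r - 4)*(r + 3)) = -1/(r + 3) + 2/(r - 4).
An antiderivative is F(r) = 2*log(r - 4) - log(r + 3).
Then F(8) - F(5) = (log(16/11)) - (-log(8)) = -log(11) + 7*log(2).

-log(11) + 7*log(2)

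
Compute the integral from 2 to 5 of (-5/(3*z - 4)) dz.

-5*log(11)/3 + 5*log(2)/3

An antiderivative is F(z) = -5*log(3*z - 4)/3.
Then F(5) - F(2) = (-5*log(11)/3) - (-5*log(2)/3) = -5*log(11)/3 + 5*log(2)/3.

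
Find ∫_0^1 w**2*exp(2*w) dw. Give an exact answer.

-1/4 + exp(2)/4

Integrate by parts twice (u = w^2, dv = exp(2*w) dw).
An antiderivative is F(w) = (2*w**2 - 2*w + 1)*exp(2*w)/4.
Then F(1) - F(0) = (exp(2)/4) - (1/4) = -1/4 + exp(2)/4.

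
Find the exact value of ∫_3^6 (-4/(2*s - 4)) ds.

An antiderivative is F(s) = -2*log(2*s - 4).
Then F(6) - F(3) = (-log(64)) - (-log(4)) = -log(16).

-log(16)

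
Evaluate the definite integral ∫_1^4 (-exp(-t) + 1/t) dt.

(-exp(3) + 1 + log(4**exp(4)))*exp(-4)

An antiderivative is F(t) = log(t) + exp(-t).
Then F(4) - F(1) = ((1 + log(4**exp(4)))*exp(-4)) - (exp(-1)) = (-exp(3) + 1 + log(4**exp(4)))*exp(-4).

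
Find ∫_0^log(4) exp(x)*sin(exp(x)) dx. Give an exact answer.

cos(1) - cos(4)

Let u = exp(x), so du = exp(x) dx. When x = 0, u = 1; when x = log(4), u = 4.
The integral becomes ∫ sin(u) du from 1 to 4, with antiderivative -cos(u).
Back in x: F(x) = -cos(exp(x)).
Then F(log(4)) - F(0) = (-cos(4)) - (-cos(1)) = cos(1) - cos(4).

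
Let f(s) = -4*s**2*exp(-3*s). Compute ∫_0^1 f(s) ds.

-8/27 + 68*exp(-3)/27

Integrate by parts twice (u = s^2, dv = -4*exp(-3*s) ds).
An antiderivative is F(s) = (36*s**2 + 24*s + 8)*exp(-3*s)/27.
Then F(1) - F(0) = (68*exp(-3)/27) - (8/27) = -8/27 + 68*exp(-3)/27.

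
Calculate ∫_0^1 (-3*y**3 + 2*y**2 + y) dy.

5/12

By the power rule, an antiderivative is F(y) = -3*y**4/4 + 2*y**3/3 + y**2/2.
Then F(1) - F(0) = (5/12) - (0) = 5/12.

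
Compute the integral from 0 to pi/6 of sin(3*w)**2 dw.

pi/12

Use the identity sin^2(3*w) = (1 - cos(6*w))/2.
An antiderivative is F(w) = w/2 - sin(6*w)/12.
Then F(pi/6) - F(0) = (pi/12) - (0) = pi/12.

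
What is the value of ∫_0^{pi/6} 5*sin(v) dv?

An antiderivative is F(v) = -5*cos(v).
Then F(pi/6) - F(0) = (-5*sqrt(3)/2) - (-5) = 5 - 5*sqrt(3)/2.

5 - 5*sqrt(3)/2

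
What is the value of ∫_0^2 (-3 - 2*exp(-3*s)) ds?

An antiderivative is F(s) = -3*s + 2*exp(-3*s)/3.
Then F(2) - F(0) = (-6 + 2*exp(-6)/3) - (2/3) = -20/3 + 2*exp(-6)/3.

-20/3 + 2*exp(-6)/3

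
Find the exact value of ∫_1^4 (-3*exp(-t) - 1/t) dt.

(-log(4**exp(4)) - 3*exp(3) + 3)*exp(-4)

An antiderivative is F(t) = -log(t) + 3*exp(-t).
Then F(4) - F(1) = ((3 - log(4**exp(4)))*exp(-4)) - (3*exp(-1)) = (-log(4**exp(4)) - 3*exp(3) + 3)*exp(-4).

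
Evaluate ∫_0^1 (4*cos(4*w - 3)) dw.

sin(3) + sin(1)

Let u = 4*w - 3, so du = 4 dw. When w = 0, u = -3; when w = 1, u = 1.
The integral becomes ∫ cos(u) du from -3 to 1, with antiderivative sin(u).
Back in w: F(w) = sin(4*w - 3).
Then F(1) - F(0) = (sin(1)) - (-sin(3)) = sin(3) + sin(1).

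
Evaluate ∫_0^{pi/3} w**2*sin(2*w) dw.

-3/8 + pi**2/36 + sqrt(3)*pi/12

Integrate by parts twice (u = w^2, dv = sin(2*w) dw).
An antiderivative is F(w) = -w**2*cos(2*w)/2 + w*sin(2*w)/2 + cos(2*w)/4.
Then F(pi/3) - F(0) = (-1/8 + pi**2/36 + sqrt(3)*pi/12) - (1/4) = -3/8 + pi**2/36 + sqrt(3)*pi/12.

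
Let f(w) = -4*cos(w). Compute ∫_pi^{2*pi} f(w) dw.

An antiderivative is F(w) = -4*sin(w).
Then F(2*pi) - F(pi) = (0) - (0) = 0.

0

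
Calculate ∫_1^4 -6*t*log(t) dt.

Integrate by parts once (u = ln t, dv = -6*t dt).
An antiderivative is F(t) = -3*t**2*(2*log(t) - 1)/2.
Then F(4) - F(1) = (24 - 96*log(2)) - (3/2) = 45/2 - 96*log(2).

45/2 - 96*log(2)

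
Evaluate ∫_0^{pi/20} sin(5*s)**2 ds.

Use the identity sin^2(5*s) = (1 - cos(10*s))/2.
An antiderivative is F(s) = s/2 - sin(10*s)/20.
Then F(pi/20) - F(0) = (-1/20 + pi/40) - (0) = -1/20 + pi/40.

-1/20 + pi/40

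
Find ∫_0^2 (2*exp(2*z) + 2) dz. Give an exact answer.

3 + exp(4)

An antiderivative is F(z) = exp(2*z) + 2*z.
Then F(2) - F(0) = (4 + exp(4)) - (1) = 3 + exp(4).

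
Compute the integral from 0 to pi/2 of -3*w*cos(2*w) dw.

Integrate by parts once (u = w, dv = -3*cos(2*w) dw).
An antiderivative is F(w) = -3*w*sin(2*w)/2 - 3*cos(2*w)/4.
Then F(pi/2) - F(0) = (3/4) - (-3/4) = 3/2.

3/2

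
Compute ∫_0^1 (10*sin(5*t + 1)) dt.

Let u = 5*t + 1, so du = 5 dt. When t = 0, u = 1; when t = 1, u = 6.
The integral becomes 2·∫ sin(u) du from 1 to 6, with antiderivative -2*cos(u).
Back in t: F(t) = -2*cos(5*t + 1).
Then F(1) - F(0) = (-2*cos(6)) - (-2*cos(1)) = -2*cos(6) + 2*cos(1).

-2*cos(6) + 2*cos(1)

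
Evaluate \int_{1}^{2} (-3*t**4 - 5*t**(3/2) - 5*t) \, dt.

By the power rule, an antiderivative is F(t) = -2*t**(5/2) - 3*t**5/5 - 5*t**2/2.
Then F(2) - F(1) = (-146/5 - 8*sqrt(2)) - (-51/10) = -241/10 - 8*sqrt(2).

-241/10 - 8*sqrt(2)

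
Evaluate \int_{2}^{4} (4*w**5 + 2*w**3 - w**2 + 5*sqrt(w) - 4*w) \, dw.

2792 - 20*sqrt(2)/3

By the power rule, an antiderivative is F(w) = 2*w**6/3 + w**4/2 + 10*w**(3/2)/3 - w**3/3 - 2*w**2.
Then F(4) - F(2) = (2832) - (20*sqrt(2)/3 + 40) = 2792 - 20*sqrt(2)/3.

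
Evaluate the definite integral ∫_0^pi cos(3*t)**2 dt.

pi/2

Use the identity cos^2(3*t) = (1 + cos(6*t))/2.
An antiderivative is F(t) = t/2 + sin(6*t)/12.
Then F(pi) - F(0) = (pi/2) - (0) = pi/2.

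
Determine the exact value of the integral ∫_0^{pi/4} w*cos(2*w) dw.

Integrate by parts once (u = w, dv = cos(2*w) dw).
An antiderivative is F(w) = w*sin(2*w)/2 + cos(2*w)/4.
Then F(pi/4) - F(0) = (pi/8) - (1/4) = -1/4 + pi/8.

-1/4 + pi/8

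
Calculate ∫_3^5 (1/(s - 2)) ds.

An antiderivative is F(s) = log(s - 2).
Then F(5) - F(3) = (log(3)) - (0) = log(3).

log(3)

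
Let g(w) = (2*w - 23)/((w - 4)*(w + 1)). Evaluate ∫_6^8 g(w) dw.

-5*log(7) - 3*log(2) + 10*log(3)

Factor the denominator: w**2 - 3*w - 4 = (w + 1)(w - 4).
Partial fractions: (2*w - 23)/((w - 4)*(w + 1)) = 5/(w + 1) - 3/(w - 4).
An antiderivative is F(w) = -3*log(w - 4) + 5*log(w + 1).
Then F(8) - F(6) = (-6*log(2) + 10*log(3)) - (-3*log(2) + 5*log(7)) = -5*log(7) - 3*log(2) + 10*log(3).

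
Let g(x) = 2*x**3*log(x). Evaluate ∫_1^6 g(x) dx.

Integrate by parts once (u = ln x, dv = 2*x**3 dx).
An antiderivative is F(x) = x**4*(4*log(x) - 1)/8.
Then F(6) - F(1) = (-162 + 648*log(2) + 648*log(3)) - (-1/8) = -1295/8 + 648*log(2) + 648*log(3).

-1295/8 + 648*log(2) + 648*log(3)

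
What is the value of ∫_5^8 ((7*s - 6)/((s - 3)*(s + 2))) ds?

Factor the denominator: s**2 - s - 6 = (s + 2)(s - 3).
Partial fractions: (7*s - 6)/((s - 3)*(s + 2)) = 4/(s + 2) + 3/(s - 3).
An antiderivative is F(s) = 3*log(s - 3) + 4*log(s + 2).
Then F(8) - F(5) = (4*log(2) + 7*log(5)) - (3*log(2) + 4*log(7)) = -4*log(7) + log(2) + 7*log(5).

-4*log(7) + log(2) + 7*log(5)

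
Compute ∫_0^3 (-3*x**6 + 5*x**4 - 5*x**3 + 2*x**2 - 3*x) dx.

By the power rule, an antiderivative is F(x) = -3*x**7/7 + x**5 - 5*x**4/4 + 2*x**3/3 - 3*x**2/2.
Then F(3) - F(0) = (-22149/28) - (0) = -22149/28.

-22149/28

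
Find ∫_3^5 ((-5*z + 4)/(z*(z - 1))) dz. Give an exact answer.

-4*log(5) - log(2) + 4*log(3)

Factor the denominator: z**2 - z = z(z - 1).
Partial fractions: (-5*z + 4)/(z*(z - 1)) = -4/z - 1/(z - 1).
An antiderivative is F(z) = -4*log(z) - log(z - 1).
Then F(5) - F(3) = (-4*log(5) - 2*log(2)) - (-4*log(3) - log(2)) = -4*log(5) - log(2) + 4*log(3).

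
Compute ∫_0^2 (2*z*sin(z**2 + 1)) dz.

Let u = z**2 + 1, so du = 2*z dz. When z = 0, u = 1; when z = 2, u = 5.
The integral becomes ∫ sin(u) du from 1 to 5, with antiderivative -cos(u).
Back in z: F(z) = -cos(z**2 + 1).
Then F(2) - F(0) = (-cos(5)) - (-cos(1)) = -cos(5) + cos(1).

-cos(5) + cos(1)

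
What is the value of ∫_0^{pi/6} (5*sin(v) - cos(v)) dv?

An antiderivative is F(v) = -sin(v) - 5*cos(v).
Then F(pi/6) - F(0) = (-5*sqrt(3)/2 - 1/2) - (-5) = 9/2 - 5*sqrt(3)/2.

9/2 - 5*sqrt(3)/2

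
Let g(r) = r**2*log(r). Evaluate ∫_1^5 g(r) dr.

-124/9 + 125*log(5)/3

Integrate by parts once (u = ln r, dv = r**2 dr).
An antiderivative is F(r) = r**3*(3*log(r) - 1)/9.
Then F(5) - F(1) = (-125/9 + 125*log(5)/3) - (-1/9) = -124/9 + 125*log(5)/3.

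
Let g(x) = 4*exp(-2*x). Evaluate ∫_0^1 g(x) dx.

2 - 2*exp(-2)

An antiderivative is F(x) = -2*exp(-2*x).
Then F(1) - F(0) = (-2*exp(-2)) - (-2) = 2 - 2*exp(-2).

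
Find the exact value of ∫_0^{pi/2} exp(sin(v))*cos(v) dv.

Let u = sin(v), so du = cos(v) dv. When v = 0, u = 0; when v = pi/2, u = 1.
The integral becomes ∫ exp(u) du from 0 to 1, with antiderivative exp(u).
Back in v: F(v) = exp(sin(v)).
Then F(pi/2) - F(0) = (E) - (1) = -1 + E.

-1 + E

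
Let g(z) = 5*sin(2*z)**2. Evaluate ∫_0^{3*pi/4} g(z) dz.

15*pi/8

Use the identity sin^2(2*z) = (1 - cos(4*z))/2.
An antiderivative is F(z) = 5*z/2 - 5*sin(4*z)/8.
Then F(3*pi/4) - F(0) = (15*pi/8) - (0) = 15*pi/8.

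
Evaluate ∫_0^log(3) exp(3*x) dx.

Let u = exp(x), so du = exp(x) dx. When x = 0, u = 1; when x = log(3), u = 3.
The integral becomes ∫ u**2 du from 1 to 3, with antiderivative u**3/3.
Back in x: F(x) = exp(3*x)/3.
Then F(log(3)) - F(0) = (9) - (1/3) = 26/3.

26/3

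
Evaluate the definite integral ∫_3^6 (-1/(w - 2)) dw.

An antiderivative is F(w) = -log(w - 2).
Then F(6) - F(3) = (-log(4)) - (0) = -log(4).

-log(4)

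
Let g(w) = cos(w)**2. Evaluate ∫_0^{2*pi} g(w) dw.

pi

Use the identity cos^2(w) = (1 + cos(2*w))/2.
An antiderivative is F(w) = w/2 + sin(2*w)/4.
Then F(2*pi) - F(0) = (pi) - (0) = pi.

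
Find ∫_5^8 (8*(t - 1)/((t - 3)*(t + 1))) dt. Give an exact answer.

Factor the denominator: t**2 - 2*t - 3 = (t + 1)(t - 3).
Partial fractions: 8*(t - 1)/((t - 3)*(t + 1)) = 4/(t + 1) + 4/(t - 3).
An antiderivative is F(t) = 4*log(t - 3) + 4*log(t + 1).
Then F(8) - F(5) = (4*log(5) + 8*log(3)) - (4*log(3) + 8*log(2)) = -8*log(2) + 4*log(3) + 4*log(5).

-8*log(2) + 4*log(3) + 4*log(5)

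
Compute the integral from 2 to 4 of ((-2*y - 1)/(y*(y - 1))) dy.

log(2/27)

Factor the denominator: y**2 - y = y(y - 1).
Partial fractions: (-2*y - 1)/(y*(y - 1)) = 1/y - 3/(y - 1).
An antiderivative is F(y) = log(y) - 3*log(y - 1).
Then F(4) - F(2) = (log(4/27)) - (log(2)) = log(2/27).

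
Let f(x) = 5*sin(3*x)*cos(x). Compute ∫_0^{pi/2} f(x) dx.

Use the identity sin(3*x)cos(x) = [sin(4*x) + sin(2*x)]/2.
An antiderivative is F(x) = -5*cos(2*x)/4 - 5*cos(4*x)/8.
Then F(pi/2) - F(0) = (5/8) - (-15/8) = 5/2.

5/2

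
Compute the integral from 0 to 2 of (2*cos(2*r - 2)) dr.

Let u = 2*r - 2, so du = 2 dr. When r = 0, u = -2; when r = 2, u = 2.
The integral becomes ∫ cos(u) du from -2 to 2, with antiderivative sin(u).
Back in r: F(r) = sin(2*r - 2).
Then F(2) - F(0) = (sin(2)) - (-sin(2)) = 2*sin(2).

2*sin(2)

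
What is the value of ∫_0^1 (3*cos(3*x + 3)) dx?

sin(6) - sin(3)

Let u = 3*x + 3, so du = 3 dx. When x = 0, u = 3; when x = 1, u = 6.
The integral becomes ∫ cos(u) du from 3 to 6, with antiderivative sin(u).
Back in x: F(x) = sin(3*x + 3).
Then F(1) - F(0) = (sin(6)) - (sin(3)) = sin(6) - sin(3).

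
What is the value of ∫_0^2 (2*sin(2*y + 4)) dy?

Let u = 2*y + 4, so du = 2 dy. When y = 0, u = 4; when y = 2, u = 8.
The integral becomes ∫ sin(u) du from 4 to 8, with antiderivative -cos(u).
Back in y: F(y) = -cos(2*y + 4).
Then F(2) - F(0) = (-cos(8)) - (-cos(4)) = cos(4) - cos(8).

cos(4) - cos(8)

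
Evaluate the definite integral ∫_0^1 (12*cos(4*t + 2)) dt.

-3*sin(2) + 3*sin(6)

Let u = 4*t + 2, so du = 4 dt. When t = 0, u = 2; when t = 1, u = 6.
The integral becomes 3·∫ cos(u) du from 2 to 6, with antiderivative 3*sin(u).
Back in t: F(t) = 3*sin(4*t + 2).
Then F(1) - F(0) = (3*sin(6)) - (3*sin(2)) = -3*sin(2) + 3*sin(6).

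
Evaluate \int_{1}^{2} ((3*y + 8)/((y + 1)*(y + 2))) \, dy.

Factor the denominator: y**2 + 3*y + 2 = (y + 2)(y + 1).
Partial fractions: (3*y + 8)/((y + 1)*(y + 2)) = -2/(y + 2) + 5/(y + 1).
An antiderivative is F(y) = 5*log(y + 1) - 2*log(y + 2).
Then F(2) - F(1) = (-4*log(2) + 5*log(3)) - (log(32/9)) = -9*log(2) + 7*log(3).

-9*log(2) + 7*log(3)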